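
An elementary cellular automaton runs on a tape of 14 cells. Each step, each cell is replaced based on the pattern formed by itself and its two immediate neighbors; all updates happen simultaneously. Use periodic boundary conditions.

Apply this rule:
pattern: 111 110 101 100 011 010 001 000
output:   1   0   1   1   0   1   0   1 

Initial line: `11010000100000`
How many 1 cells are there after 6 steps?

step 1: 00111110111110
step 2: 10011101011101
step 3: 01001011101010
step 4: 01101101011111
step 5: 10010011101110
step 6: 11011001010101
count of 1: 8

8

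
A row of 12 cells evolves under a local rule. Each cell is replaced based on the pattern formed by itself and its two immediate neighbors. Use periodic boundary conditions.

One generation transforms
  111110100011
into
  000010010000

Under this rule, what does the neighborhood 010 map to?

0

At position 6 the neighborhood is 010; the next row has 0 there.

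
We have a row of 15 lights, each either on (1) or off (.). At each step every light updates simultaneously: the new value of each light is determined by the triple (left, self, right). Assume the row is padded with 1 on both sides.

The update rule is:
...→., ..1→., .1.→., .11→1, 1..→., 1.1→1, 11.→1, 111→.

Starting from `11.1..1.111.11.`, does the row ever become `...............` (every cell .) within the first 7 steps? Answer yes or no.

yes

.11....11.11111
111....1111....
..1....1..1....
...............
all cells are . at step 4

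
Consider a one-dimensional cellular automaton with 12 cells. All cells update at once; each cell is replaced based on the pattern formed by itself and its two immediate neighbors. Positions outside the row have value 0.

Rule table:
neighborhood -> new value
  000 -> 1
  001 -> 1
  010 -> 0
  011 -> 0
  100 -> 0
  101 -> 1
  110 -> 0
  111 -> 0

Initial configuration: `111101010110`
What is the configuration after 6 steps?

111100100100

000010101000
111101010011
000010100100
111101001001
000010010010
111100100100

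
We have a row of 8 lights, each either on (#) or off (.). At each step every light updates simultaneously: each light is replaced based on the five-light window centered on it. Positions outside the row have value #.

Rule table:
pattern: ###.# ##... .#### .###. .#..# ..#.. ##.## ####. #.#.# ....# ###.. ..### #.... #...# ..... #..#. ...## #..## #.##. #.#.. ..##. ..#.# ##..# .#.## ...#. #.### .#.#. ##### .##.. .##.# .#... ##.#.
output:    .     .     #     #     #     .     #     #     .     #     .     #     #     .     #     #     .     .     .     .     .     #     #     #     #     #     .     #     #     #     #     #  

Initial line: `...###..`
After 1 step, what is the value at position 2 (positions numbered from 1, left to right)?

.

...##.#.
position 2 holds .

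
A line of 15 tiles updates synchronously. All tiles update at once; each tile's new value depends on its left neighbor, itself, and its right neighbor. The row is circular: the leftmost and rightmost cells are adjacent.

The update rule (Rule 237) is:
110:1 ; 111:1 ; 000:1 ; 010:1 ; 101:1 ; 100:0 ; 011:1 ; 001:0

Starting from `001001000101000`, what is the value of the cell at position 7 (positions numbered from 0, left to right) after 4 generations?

1

101001010111011
111001111111111
111001111111111  (fixed point — unchanged through generation 4)
position 7 holds 1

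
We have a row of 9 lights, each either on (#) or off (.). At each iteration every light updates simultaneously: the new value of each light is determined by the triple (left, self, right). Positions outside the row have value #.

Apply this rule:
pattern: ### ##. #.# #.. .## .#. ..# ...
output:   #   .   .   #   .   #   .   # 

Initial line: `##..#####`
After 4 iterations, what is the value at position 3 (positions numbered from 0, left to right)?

.

iteration 1: #.#..####
iteration 2: ..##..###
iteration 3: #...#..##
iteration 4: .##.##..#
position 3 holds .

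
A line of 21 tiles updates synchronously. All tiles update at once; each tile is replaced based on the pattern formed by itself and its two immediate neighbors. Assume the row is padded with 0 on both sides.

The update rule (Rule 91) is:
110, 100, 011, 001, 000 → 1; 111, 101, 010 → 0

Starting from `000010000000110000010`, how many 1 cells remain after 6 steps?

step 1: 111101111111111111101
step 2: 100101000000000000100
step 3: 011000111111111111011
step 4: 111111100000000001011
step 5: 100000111111111110011
step 6: 011111100000000011111
count of 1: 11

11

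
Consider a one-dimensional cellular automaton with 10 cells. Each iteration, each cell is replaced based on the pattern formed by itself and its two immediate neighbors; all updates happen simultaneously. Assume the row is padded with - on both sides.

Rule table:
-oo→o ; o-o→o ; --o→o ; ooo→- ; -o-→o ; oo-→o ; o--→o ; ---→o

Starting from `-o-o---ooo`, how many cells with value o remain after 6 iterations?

oooooooo-o
o------ooo
oooooooo-o  (repeats iteration 1; period 2)
iteration 6: o------ooo
count of o: 4

4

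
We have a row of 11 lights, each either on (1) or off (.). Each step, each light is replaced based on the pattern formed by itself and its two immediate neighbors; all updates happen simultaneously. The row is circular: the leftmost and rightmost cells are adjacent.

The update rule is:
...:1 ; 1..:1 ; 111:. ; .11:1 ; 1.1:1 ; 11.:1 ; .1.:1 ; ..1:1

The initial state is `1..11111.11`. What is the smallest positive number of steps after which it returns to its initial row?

step 1: 1111...111.
step 2: 1..11111.11

2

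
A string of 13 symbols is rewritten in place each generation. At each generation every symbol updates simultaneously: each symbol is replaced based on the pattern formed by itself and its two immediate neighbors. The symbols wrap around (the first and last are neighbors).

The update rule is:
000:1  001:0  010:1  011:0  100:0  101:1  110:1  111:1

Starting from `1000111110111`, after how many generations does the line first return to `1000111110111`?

1010011111011
1110001111101
1110100111110
0111100011111
1011101001111
1101111000111
1110111010011
1111011110001
1111101110100
0111110111100
0011111011101
0001111101111
0100111110111
1100011111011
1101001111101
1111000111110
0111010011111
1011110001111
1101110100111
1110111100011
1111011101001
1111101111000
0111110111010
0011111011110
1001111101110
1000111110111

26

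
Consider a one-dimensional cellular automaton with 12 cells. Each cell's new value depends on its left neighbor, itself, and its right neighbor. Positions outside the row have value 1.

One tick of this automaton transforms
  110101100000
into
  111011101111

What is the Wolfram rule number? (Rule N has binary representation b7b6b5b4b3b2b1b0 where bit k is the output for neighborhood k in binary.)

position 0: 111 → 1  (bit 7 = 1)
position 1: 110 → 1  (bit 6 = 1)
position 2: 101 → 1  (bit 5 = 1)
position 7: 100 → 0  (bit 4 = 0)
position 5: 011 → 1  (bit 3 = 1)
position 3: 010 → 0  (bit 2 = 0)
position 11: 001 → 1  (bit 1 = 1)
position 8: 000 → 1  (bit 0 = 1)
bits b7..b0 = 11101011 = 235

235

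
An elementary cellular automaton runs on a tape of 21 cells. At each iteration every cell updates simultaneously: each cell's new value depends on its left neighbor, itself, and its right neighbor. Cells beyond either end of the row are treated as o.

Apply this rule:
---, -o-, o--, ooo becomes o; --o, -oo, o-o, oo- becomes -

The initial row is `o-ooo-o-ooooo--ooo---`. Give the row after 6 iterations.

---o--o--ooo-o--o-oo-
oo-oo-oo--o--oo-o----
o-------o-oo----oooo-
-oooooo-o---ooo--oo--
--oooo--ooo--o-o---o-
o--oo-o--o-o-o-ooo-o-

o--oo-o--o-o-o-ooo-o-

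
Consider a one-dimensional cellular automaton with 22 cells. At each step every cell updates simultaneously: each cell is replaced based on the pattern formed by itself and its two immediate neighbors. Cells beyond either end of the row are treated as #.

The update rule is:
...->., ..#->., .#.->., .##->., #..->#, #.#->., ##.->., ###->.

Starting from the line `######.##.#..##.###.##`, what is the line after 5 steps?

#..#...........#......

...........#..........
#...........#.........
.#...........#........
..#...........#.......
#..#...........#......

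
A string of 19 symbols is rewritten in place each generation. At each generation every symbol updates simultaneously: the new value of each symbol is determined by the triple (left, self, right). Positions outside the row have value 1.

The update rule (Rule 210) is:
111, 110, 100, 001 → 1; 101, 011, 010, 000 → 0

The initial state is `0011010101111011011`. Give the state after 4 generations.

1101000000111001001
1100100001011110110
1111010010001110010
1111001101010111100

1111001101010111100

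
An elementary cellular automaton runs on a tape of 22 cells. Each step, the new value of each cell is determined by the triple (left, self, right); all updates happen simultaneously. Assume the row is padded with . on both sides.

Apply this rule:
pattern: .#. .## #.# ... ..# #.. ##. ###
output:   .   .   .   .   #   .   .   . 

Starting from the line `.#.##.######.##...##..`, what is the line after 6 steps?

............#.........

#................#....
................#.....
...............#......
..............#.......
.............#........
............#.........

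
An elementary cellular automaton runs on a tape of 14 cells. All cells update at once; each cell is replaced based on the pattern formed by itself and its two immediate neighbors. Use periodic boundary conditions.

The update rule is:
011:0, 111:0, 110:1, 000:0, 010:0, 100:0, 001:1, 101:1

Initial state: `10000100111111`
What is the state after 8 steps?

10001001000000
00010010000001
00100100000010
01001000000100
10010000001000
00100000010001
01000000100010
10000001000100

10000001000100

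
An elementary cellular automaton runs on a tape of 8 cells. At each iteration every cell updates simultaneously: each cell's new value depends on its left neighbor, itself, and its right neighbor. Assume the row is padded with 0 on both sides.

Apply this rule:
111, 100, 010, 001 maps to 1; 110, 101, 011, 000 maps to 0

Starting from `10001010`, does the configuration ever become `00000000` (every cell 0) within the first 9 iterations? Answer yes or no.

11011011
00000000
all cells are 0 at iteration 2

yes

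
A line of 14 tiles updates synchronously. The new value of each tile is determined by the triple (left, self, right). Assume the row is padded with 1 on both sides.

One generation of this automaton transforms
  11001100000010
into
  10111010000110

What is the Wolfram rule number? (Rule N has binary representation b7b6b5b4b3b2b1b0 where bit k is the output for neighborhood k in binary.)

158

position 0: 111 → 1  (bit 7 = 1)
position 1: 110 → 0  (bit 6 = 0)
position 13: 101 → 0  (bit 5 = 0)
position 2: 100 → 1  (bit 4 = 1)
position 4: 011 → 1  (bit 3 = 1)
position 12: 010 → 1  (bit 2 = 1)
position 3: 001 → 1  (bit 1 = 1)
position 7: 000 → 0  (bit 0 = 0)
bits b7..b0 = 10011110 = 158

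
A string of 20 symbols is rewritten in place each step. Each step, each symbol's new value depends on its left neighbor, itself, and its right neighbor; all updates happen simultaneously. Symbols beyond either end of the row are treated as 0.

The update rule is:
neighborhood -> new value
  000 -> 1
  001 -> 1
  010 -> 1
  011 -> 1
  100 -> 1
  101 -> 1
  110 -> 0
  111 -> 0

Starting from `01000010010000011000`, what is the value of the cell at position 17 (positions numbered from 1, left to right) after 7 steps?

1

11111111111111110111
10000000000000001100
11111111111111111011
10000000000000000110
11111111111111111101
10000000000000000011
11111111111111111110
position 17 holds 1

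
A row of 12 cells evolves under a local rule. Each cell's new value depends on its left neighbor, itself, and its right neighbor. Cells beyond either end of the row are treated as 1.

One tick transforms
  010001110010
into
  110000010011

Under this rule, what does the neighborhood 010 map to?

At position 1 the neighborhood is 010; the next row has 1 there.

1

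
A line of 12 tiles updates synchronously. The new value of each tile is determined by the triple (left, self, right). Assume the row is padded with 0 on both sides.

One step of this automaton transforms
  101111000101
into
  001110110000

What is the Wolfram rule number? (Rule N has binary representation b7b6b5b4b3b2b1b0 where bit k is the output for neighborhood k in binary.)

153

position 3: 111 → 1  (bit 7 = 1)
position 5: 110 → 0  (bit 6 = 0)
position 1: 101 → 0  (bit 5 = 0)
position 6: 100 → 1  (bit 4 = 1)
position 2: 011 → 1  (bit 3 = 1)
position 0: 010 → 0  (bit 2 = 0)
position 8: 001 → 0  (bit 1 = 0)
position 7: 000 → 1  (bit 0 = 1)
bits b7..b0 = 10011001 = 153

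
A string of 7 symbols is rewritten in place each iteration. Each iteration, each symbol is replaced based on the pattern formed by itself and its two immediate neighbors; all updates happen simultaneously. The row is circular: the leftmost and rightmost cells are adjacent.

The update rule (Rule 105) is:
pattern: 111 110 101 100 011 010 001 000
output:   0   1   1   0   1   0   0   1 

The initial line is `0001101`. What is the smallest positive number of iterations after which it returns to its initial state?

14

0101110
0011010
1011100
0110100
0111001
1101000
1110010
1010001
1100101
0100011
1001011
1000110
0010111
0001101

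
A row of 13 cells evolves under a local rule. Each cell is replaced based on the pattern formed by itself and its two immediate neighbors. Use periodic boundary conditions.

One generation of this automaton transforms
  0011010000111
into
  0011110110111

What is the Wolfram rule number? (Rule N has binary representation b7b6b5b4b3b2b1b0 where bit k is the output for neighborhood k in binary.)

position 11: 111 → 1  (bit 7 = 1)
position 3: 110 → 1  (bit 6 = 1)
position 4: 101 → 1  (bit 5 = 1)
position 0: 100 → 0  (bit 4 = 0)
position 2: 011 → 1  (bit 3 = 1)
position 5: 010 → 1  (bit 2 = 1)
position 1: 001 → 0  (bit 1 = 0)
position 7: 000 → 1  (bit 0 = 1)
bits b7..b0 = 11101101 = 237

237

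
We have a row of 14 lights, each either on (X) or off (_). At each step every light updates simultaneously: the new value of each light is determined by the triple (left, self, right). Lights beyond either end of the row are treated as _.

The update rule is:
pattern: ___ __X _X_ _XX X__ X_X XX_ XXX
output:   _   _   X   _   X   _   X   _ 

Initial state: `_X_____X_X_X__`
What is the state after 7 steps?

_XX____X_X_XX_
__XX___X_X__XX
___XX__X_XX__X
____XX_X__XX_X
_____X_XX__X_X
_____X__XX_X_X
_____XX__X_X_X

_____XX__X_X_X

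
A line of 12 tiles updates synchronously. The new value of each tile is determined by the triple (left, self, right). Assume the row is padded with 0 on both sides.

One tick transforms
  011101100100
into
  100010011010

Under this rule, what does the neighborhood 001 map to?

1

At position 0 the neighborhood is 001; the next row has 1 there.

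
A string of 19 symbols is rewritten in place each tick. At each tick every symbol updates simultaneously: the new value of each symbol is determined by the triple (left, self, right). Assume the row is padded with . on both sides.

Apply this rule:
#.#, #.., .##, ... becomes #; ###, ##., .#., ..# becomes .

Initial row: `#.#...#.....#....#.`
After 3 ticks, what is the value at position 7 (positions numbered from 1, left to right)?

tick 1: .#.##..####..###..#
tick 2: ..##.#.#...#.#..#..
tick 3: #.#.#.#.##..#.#..##
position 7 holds #

#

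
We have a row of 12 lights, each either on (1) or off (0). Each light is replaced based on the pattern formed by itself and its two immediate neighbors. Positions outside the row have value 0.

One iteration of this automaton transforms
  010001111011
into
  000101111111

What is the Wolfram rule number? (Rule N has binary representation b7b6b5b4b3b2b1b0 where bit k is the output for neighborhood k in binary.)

position 6: 111 → 1  (bit 7 = 1)
position 8: 110 → 1  (bit 6 = 1)
position 9: 101 → 1  (bit 5 = 1)
position 2: 100 → 0  (bit 4 = 0)
position 5: 011 → 1  (bit 3 = 1)
position 1: 010 → 0  (bit 2 = 0)
position 0: 001 → 0  (bit 1 = 0)
position 3: 000 → 1  (bit 0 = 1)
bits b7..b0 = 11101001 = 233

233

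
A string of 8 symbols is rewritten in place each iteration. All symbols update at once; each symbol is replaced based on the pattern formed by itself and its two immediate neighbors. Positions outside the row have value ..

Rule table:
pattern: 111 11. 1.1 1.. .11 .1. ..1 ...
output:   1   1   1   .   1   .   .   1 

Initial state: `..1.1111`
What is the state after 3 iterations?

11.11111

1..11111
...11111
11.11111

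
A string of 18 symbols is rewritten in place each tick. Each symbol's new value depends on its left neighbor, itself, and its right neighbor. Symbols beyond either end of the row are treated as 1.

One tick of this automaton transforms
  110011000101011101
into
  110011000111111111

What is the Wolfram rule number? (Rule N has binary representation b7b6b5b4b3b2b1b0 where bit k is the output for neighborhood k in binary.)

236

position 0: 111 → 1  (bit 7 = 1)
position 1: 110 → 1  (bit 6 = 1)
position 10: 101 → 1  (bit 5 = 1)
position 2: 100 → 0  (bit 4 = 0)
position 4: 011 → 1  (bit 3 = 1)
position 9: 010 → 1  (bit 2 = 1)
position 3: 001 → 0  (bit 1 = 0)
position 7: 000 → 0  (bit 0 = 0)
bits b7..b0 = 11101100 = 236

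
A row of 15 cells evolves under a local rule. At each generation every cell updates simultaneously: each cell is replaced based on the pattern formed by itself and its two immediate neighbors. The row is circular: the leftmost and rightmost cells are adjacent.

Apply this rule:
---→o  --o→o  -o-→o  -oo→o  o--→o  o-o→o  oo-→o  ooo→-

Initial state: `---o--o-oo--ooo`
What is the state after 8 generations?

generation 1: ooooooooooooo-o
generation 2: ------------ooo
generation 3: ooooooooooooo-o  (repeats generation 1; period 2)
generation 8: ------------ooo

------------ooo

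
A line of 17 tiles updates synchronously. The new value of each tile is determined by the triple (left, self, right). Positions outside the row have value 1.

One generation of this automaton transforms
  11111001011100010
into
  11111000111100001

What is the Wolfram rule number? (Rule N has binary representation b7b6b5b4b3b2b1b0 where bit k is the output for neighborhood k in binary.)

position 0: 111 → 1  (bit 7 = 1)
position 4: 110 → 1  (bit 6 = 1)
position 8: 101 → 1  (bit 5 = 1)
position 5: 100 → 0  (bit 4 = 0)
position 9: 011 → 1  (bit 3 = 1)
position 7: 010 → 0  (bit 2 = 0)
position 6: 001 → 0  (bit 1 = 0)
position 13: 000 → 0  (bit 0 = 0)
bits b7..b0 = 11101000 = 232

232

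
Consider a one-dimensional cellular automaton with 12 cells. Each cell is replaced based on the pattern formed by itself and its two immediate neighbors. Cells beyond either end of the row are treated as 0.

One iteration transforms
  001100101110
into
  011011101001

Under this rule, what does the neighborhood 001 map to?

1

At position 1 the neighborhood is 001; the next row has 1 there.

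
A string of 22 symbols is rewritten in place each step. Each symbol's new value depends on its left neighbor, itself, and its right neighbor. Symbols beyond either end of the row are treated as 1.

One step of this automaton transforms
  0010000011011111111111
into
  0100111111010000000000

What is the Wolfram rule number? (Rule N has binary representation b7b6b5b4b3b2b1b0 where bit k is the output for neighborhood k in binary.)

position 12: 111 → 0  (bit 7 = 0)
position 9: 110 → 1  (bit 6 = 1)
position 10: 101 → 0  (bit 5 = 0)
position 0: 100 → 0  (bit 4 = 0)
position 8: 011 → 1  (bit 3 = 1)
position 2: 010 → 0  (bit 2 = 0)
position 1: 001 → 1  (bit 1 = 1)
position 4: 000 → 1  (bit 0 = 1)
bits b7..b0 = 01001011 = 75

75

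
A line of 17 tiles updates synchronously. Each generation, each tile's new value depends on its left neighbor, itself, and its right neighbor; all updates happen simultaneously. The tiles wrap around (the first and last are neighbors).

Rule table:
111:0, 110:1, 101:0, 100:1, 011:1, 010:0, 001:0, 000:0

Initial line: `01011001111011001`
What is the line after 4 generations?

10000001001000101

generation 1: 00011101001011100
generation 2: 00010100100010110
generation 3: 00000010010000111
generation 4: 10000001001000101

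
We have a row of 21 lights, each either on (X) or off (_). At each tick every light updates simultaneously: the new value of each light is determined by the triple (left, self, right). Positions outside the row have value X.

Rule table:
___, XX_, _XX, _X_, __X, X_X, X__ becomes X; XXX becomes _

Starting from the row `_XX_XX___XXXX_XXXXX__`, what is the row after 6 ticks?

_________XXXX_XXXXX__

tick 1: XXXXXXXXXX__XXX___XXX
tick 2: _________XXXX_XXXXX__
tick 3: XXXXXXXXXX__XXX___XXX  (repeats tick 1; period 2)
tick 6: _________XXXX_XXXXX__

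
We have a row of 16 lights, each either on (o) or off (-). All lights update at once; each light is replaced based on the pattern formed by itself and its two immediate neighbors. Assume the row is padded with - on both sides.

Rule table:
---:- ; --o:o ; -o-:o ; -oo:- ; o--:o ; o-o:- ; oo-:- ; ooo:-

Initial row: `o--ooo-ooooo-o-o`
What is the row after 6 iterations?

ooo----------o-o
---o--------oo-o
--ooo------o---o
-o---o----ooo-oo
ooo-ooo--o------
-------oooo-----

-------oooo-----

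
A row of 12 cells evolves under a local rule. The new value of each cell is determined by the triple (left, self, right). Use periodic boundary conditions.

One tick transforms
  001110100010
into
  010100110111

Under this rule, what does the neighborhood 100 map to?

1

At position 7 the neighborhood is 100; the next row has 1 there.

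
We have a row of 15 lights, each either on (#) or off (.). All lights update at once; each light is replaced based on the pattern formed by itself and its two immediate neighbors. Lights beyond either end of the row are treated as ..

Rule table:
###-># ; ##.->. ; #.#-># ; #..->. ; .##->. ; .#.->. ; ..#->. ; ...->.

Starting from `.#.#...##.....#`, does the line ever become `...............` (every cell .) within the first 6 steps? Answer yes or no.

..#............
...............
all cells are . at step 2

yes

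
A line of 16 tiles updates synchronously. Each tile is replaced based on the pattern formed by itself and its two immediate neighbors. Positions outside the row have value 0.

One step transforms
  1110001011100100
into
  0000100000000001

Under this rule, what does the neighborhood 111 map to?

At position 1 the neighborhood is 111; the next row has 0 there.

0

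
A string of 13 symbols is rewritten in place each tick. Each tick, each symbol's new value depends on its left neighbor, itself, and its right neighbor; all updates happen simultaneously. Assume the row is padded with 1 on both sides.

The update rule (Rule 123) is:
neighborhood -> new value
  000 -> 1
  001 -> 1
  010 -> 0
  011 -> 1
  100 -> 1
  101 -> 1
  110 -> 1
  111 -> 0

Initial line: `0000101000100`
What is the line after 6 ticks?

1111010111011
0001101101110
1111111111011
0000000001110
1111111111011  (repeats tick 3; period 2)
tick 6: 0000000001110

0000000001110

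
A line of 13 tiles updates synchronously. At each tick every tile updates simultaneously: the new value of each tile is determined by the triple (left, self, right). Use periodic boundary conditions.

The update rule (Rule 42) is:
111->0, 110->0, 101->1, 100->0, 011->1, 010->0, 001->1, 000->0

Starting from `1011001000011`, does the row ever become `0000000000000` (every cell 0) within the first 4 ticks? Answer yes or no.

no

tick 1: 0110010000110
tick 2: 1100100001100
tick 3: 1001000011001
tick 4: 0010000110011
tick 4 is 0010000110011, still not uniform 0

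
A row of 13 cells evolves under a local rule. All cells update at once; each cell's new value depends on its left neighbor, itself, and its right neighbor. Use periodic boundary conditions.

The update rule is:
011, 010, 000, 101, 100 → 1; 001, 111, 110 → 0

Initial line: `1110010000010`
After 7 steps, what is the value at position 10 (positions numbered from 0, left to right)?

1001011111011
0101110000110
0111001110101
1100101001111
0010111101000
1011100011111
0110011010000
position 10 holds 0

0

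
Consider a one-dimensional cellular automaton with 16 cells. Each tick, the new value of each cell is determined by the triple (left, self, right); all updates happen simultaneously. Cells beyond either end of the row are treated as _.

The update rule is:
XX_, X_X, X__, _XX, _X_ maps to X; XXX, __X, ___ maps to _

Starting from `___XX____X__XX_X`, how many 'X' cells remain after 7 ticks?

12

tick 1: ___XXX___XX_XXXX
tick 2: ___X_XX__XXXX__X
tick 3: ___XXXXX_X__XX_X
tick 4: ___X___XXXX_XXXX
tick 5: ___XX__X__XXX__X
tick 6: ___XXX_XX_X_XX_X
tick 7: ___X_XXXXXXXXXXX
count of X: 12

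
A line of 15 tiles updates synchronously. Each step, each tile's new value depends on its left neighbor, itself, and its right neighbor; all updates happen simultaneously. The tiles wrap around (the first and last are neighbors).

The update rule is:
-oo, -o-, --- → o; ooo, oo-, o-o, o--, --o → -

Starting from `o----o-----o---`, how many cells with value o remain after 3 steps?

7

step 1: o-oo-o-ooo-o-o-
step 2: o-o--o-o---o-o-
step 3: o-o--o-o-o-o-o-
count of o: 7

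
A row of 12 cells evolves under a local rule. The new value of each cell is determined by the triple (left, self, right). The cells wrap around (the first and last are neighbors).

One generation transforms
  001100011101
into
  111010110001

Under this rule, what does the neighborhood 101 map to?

At position 10 the neighborhood is 101; the next row has 0 there.

0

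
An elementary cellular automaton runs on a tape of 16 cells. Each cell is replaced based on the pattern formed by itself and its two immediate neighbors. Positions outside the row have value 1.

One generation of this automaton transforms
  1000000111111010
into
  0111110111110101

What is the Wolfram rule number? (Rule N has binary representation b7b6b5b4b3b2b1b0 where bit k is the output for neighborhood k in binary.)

185

position 8: 111 → 1  (bit 7 = 1)
position 0: 110 → 0  (bit 6 = 0)
position 13: 101 → 1  (bit 5 = 1)
position 1: 100 → 1  (bit 4 = 1)
position 7: 011 → 1  (bit 3 = 1)
position 14: 010 → 0  (bit 2 = 0)
position 6: 001 → 0  (bit 1 = 0)
position 2: 000 → 1  (bit 0 = 1)
bits b7..b0 = 10111001 = 185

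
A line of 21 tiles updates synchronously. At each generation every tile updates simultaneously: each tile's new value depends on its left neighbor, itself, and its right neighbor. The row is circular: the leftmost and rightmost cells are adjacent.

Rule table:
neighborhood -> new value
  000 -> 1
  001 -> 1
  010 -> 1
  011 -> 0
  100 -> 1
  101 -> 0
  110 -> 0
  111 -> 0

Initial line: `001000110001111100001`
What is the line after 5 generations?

111111001110000011111
000000110001111100000
111111001110000011111  (repeats generation 1; period 2)
generation 5: 111111001110000011111

111111001110000011111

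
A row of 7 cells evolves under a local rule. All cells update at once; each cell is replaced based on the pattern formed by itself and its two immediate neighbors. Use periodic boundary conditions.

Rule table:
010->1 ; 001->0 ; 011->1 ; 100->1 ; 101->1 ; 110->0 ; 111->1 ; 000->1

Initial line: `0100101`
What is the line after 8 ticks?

1110111
1101111
1011111
0111111
1111110
1111101
1111011
1110111

1110111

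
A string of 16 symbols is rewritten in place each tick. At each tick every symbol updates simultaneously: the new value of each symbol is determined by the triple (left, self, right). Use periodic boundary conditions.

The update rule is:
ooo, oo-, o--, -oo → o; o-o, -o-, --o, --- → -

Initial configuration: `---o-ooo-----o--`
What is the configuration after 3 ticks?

-----oooo-----o-
-----ooooo-----o
o----oooooo-----

o----oooooo-----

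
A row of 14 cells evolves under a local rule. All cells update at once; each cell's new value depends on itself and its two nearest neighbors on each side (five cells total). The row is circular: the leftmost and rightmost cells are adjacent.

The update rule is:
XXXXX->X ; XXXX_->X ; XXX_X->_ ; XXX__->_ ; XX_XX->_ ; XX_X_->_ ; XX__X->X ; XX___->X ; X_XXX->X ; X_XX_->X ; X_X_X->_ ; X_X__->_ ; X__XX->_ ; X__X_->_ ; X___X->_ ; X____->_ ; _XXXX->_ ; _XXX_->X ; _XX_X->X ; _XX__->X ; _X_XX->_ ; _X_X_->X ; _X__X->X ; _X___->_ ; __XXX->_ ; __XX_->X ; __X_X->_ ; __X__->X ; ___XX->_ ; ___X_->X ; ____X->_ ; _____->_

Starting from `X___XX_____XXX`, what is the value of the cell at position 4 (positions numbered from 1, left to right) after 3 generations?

X

generation 1: _X__XXX______X
generation 2: X_X__X_X____X_
generation 3: _X_X__X____X_X
position 4 holds X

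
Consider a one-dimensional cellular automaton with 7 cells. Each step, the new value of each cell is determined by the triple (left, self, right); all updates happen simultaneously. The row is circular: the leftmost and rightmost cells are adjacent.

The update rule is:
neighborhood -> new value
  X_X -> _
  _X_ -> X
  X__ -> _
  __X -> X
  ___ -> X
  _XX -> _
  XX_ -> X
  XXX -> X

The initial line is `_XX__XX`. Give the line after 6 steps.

step 1: __X_X_X
step 2: _XX_X_X
step 3: __X_X_X  (repeats step 1; period 2)
step 6: _XX_X_X

_XX_X_X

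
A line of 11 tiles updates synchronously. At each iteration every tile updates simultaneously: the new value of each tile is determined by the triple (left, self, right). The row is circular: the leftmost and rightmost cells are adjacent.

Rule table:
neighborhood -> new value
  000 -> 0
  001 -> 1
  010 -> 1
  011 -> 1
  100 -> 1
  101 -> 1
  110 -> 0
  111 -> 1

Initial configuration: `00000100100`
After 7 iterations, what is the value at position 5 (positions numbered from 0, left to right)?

1

iteration 1: 00001111110
iteration 2: 00011111101
iteration 3: 10111111011
iteration 4: 01111110111
iteration 5: 11111101110
iteration 6: 11111011101
iteration 7: 11110111011
position 5 holds 1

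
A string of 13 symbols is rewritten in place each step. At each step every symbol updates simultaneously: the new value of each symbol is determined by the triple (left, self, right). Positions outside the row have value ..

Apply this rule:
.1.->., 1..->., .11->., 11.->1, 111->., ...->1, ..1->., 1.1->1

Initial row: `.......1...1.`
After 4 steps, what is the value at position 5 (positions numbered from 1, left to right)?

step 1: 111111...1...
step 2: .....1.1...11
step 3: 1111..1..1..1
step 4: ...1.........
position 5 holds .

.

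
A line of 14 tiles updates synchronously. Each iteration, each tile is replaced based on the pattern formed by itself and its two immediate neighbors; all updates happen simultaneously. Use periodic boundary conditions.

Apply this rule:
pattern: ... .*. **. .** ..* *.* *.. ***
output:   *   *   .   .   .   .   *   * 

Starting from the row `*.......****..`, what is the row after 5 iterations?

iteration 1: *******..**.*.
iteration 2: .*****.*....*.
iteration 3: ..***..****.**
iteration 4: *..*.*..**....
iteration 5: **.*.**...***.

**.*.**...***.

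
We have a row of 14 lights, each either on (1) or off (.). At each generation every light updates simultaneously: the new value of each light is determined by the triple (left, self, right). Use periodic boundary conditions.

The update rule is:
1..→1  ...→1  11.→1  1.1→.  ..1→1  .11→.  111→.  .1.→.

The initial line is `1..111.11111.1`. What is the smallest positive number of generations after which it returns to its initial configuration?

111..1.....1..
..111.11111.11
11..1.....1..1
.111.11111.11.
1..1.....1..11
111.11111.11..
..1.....1..111
11.11111.11..1
.1.....1..111.
1.11111.11..11
1.....1..111..
.11111.11..111
.....1..111..1
11111.11..111.
....1..111..1.
1111.11..111.1
...1..111..1..
111.11..111.11
..1..111..1...
11.11..111.111
.1..111..1....
1.11..111.1111
1..111..1.....
.11..111.11111
..111..1.....1
11..111.11111.
.111..1.....1.
1..111.11111.1

28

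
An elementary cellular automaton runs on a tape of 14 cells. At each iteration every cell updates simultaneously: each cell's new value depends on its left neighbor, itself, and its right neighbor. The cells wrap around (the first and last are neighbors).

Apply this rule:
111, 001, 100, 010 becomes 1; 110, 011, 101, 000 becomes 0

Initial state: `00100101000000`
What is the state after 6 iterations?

00110111111010

01111101100000
10111000010000
10010100111001
01110111010110
10100010010001
00110111111010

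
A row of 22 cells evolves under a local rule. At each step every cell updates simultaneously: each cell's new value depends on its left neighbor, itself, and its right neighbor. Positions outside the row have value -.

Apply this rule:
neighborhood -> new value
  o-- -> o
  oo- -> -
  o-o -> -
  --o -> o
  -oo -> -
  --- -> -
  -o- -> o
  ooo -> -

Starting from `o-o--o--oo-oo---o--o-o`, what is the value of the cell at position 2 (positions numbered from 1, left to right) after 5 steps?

o-oooooo-----o-ooooo-o
o-------o---oo-------o
oo-----ooo-o--o-----oo
--o---o----ooooo---o--
-ooo-ooo--o-----o-ooo-
position 2 holds o

o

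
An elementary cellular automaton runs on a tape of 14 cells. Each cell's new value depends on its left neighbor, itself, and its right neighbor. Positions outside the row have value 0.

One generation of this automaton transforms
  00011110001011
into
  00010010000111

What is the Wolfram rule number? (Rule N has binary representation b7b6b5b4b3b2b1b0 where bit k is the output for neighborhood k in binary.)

104

position 4: 111 → 0  (bit 7 = 0)
position 6: 110 → 1  (bit 6 = 1)
position 11: 101 → 1  (bit 5 = 1)
position 7: 100 → 0  (bit 4 = 0)
position 3: 011 → 1  (bit 3 = 1)
position 10: 010 → 0  (bit 2 = 0)
position 2: 001 → 0  (bit 1 = 0)
position 0: 000 → 0  (bit 0 = 0)
bits b7..b0 = 01101000 = 104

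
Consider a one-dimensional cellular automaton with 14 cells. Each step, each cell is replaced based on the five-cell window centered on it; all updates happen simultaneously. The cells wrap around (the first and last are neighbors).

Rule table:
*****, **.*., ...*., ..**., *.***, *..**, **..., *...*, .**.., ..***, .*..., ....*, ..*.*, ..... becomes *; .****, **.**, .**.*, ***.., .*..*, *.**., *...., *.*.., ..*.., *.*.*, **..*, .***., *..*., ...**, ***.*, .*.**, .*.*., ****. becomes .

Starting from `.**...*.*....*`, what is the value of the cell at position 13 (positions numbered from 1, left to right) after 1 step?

*

step 1: ..*****..*.***
position 13 holds *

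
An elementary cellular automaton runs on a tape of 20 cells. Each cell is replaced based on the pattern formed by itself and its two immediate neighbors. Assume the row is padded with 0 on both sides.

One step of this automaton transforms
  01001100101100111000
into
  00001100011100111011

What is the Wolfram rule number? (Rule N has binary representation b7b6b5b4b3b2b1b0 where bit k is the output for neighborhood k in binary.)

233

position 15: 111 → 1  (bit 7 = 1)
position 5: 110 → 1  (bit 6 = 1)
position 9: 101 → 1  (bit 5 = 1)
position 2: 100 → 0  (bit 4 = 0)
position 4: 011 → 1  (bit 3 = 1)
position 1: 010 → 0  (bit 2 = 0)
position 0: 001 → 0  (bit 1 = 0)
position 18: 000 → 1  (bit 0 = 1)
bits b7..b0 = 11101001 = 233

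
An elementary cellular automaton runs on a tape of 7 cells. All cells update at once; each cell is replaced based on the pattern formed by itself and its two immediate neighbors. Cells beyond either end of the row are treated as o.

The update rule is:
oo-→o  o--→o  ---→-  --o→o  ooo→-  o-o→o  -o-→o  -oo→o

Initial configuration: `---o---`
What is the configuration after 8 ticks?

tick 1: o-ooo-o
tick 2: ooo-ooo
tick 3: --ooo--
tick 4: ooo-ooo  (repeats tick 2; period 2)
tick 8: ooo-ooo

ooo-ooo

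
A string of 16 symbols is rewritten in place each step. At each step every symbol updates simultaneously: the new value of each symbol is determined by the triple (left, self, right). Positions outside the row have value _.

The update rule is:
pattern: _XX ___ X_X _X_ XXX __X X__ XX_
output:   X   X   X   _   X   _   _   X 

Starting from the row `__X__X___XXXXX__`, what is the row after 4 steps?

X______X_XXXXX_X
__XXXX__XXXXXXX_
X_XXXX__XXXXXXX_
_XXXXX__XXXXXXX_

_XXXXX__XXXXXXX_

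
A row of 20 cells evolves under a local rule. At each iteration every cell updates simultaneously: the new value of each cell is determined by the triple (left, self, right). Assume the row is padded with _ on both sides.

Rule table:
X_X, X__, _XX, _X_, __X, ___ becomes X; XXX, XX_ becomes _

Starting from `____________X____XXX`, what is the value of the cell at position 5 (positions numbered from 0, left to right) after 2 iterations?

_

XXXXXXXXXXXXXXXXXX__
X_________________XX
position 5 holds _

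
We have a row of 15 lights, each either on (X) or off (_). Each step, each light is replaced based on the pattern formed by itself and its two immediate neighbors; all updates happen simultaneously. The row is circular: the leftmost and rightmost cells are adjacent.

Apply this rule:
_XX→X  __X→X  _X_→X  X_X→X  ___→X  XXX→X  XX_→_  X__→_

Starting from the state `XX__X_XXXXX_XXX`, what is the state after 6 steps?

X__XXXXXXX_XXXX
__XXXXXXX_XXXXX
_XXXXXXX_XXXXX_
XXXXXXX_XXXXX__
XXXXXX_XXXXX__X
XXXXX_XXXXX__XX

XXXXX_XXXXX__XX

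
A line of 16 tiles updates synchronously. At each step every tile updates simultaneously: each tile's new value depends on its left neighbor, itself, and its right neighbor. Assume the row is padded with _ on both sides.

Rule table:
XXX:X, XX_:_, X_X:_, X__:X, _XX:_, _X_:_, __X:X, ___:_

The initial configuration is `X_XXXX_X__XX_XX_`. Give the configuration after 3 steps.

_X_XX___XX_X_X_X

___XX___XX_____X
__X__X_X__X___X_
_X_XX___XX_X_X_X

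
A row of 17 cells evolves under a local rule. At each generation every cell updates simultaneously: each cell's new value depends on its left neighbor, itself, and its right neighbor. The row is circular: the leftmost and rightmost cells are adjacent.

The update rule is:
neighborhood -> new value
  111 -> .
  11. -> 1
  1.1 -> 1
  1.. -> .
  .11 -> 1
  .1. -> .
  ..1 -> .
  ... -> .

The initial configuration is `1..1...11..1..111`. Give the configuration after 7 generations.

generation 1: 1......11.....1..
generation 2: .......11........
generation 3: .......11........  (fixed point — unchanged through generation 7)

.......11........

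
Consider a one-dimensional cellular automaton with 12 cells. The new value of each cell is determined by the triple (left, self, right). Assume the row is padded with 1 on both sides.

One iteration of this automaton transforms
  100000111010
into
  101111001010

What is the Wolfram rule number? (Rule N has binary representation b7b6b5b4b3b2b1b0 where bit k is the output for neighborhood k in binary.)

position 7: 111 → 0  (bit 7 = 0)
position 0: 110 → 1  (bit 6 = 1)
position 9: 101 → 0  (bit 5 = 0)
position 1: 100 → 0  (bit 4 = 0)
position 6: 011 → 0  (bit 3 = 0)
position 10: 010 → 1  (bit 2 = 1)
position 5: 001 → 1  (bit 1 = 1)
position 2: 000 → 1  (bit 0 = 1)
bits b7..b0 = 01000111 = 71

71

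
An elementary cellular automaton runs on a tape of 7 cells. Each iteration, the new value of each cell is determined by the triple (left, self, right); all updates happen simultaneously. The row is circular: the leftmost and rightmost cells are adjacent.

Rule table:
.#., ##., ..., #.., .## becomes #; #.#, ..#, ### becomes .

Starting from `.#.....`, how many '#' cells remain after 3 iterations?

.######
.#....#
.####.#
count of #: 5

5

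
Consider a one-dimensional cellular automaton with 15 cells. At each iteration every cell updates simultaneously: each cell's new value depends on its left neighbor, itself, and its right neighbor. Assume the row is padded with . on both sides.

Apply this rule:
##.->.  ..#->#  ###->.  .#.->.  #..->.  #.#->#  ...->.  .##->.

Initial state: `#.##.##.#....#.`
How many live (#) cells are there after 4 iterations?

3

.#..#..#....#..
#..#..#....#...
..#..#....#....
.#..#....#.....
count of #: 3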